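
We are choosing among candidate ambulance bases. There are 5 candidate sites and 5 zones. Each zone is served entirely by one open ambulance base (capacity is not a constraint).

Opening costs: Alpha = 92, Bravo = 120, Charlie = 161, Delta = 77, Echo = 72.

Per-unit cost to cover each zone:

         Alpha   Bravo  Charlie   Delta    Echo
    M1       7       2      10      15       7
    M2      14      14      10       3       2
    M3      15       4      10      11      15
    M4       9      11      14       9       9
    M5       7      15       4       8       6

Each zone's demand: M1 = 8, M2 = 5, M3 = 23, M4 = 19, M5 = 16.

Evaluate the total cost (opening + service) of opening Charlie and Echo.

Total cost: 764

Each zone is assigned to its cheapest site among the open ones.
{Charlie, Echo}: M1→Echo 7·8=56, M2→Echo 2·5=10, M3→Charlie 10·23=230, M4→Echo 9·19=171, M5→Charlie 4·16=64. Service 531; fixed 233; total 764.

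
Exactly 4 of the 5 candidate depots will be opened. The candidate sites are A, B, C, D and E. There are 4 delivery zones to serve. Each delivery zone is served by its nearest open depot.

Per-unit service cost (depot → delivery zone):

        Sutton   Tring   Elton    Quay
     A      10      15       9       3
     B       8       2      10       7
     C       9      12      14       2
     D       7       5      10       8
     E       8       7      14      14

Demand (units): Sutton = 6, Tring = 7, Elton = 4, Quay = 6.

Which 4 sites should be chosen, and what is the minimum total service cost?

Choose A, B, C and D; total service cost 104.

With exactly 4 open, each delivery zone uses its cheapest among the chosen.
{A, B, C, D}: Sutton→D 7·6=42, Tring→B 2·7=14, Elton→A 9·4=36, Quay→C 2·6=12. Service cost 104.
{B, C, D, E}: service cost 108
{A, B, C, E}: service cost 110
Among all 5 size-4 choices, {A, B, C, D} is lowest.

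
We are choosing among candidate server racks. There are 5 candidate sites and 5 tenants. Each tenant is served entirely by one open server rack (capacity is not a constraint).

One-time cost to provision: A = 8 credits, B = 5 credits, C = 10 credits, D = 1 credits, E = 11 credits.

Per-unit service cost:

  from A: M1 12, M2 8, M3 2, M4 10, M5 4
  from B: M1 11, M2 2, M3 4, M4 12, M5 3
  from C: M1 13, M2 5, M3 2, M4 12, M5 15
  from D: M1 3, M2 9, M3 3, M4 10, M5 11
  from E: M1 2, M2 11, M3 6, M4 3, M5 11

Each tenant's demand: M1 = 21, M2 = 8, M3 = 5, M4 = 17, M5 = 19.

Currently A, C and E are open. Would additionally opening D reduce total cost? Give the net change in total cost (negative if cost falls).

Current service cost with {A, C, E}: 219.
Adding D: each tenant re-picks its cheapest; new service cost 219, saving 0.
Extra fixed cost: 1. Net change = 1 − 0 = 1.
(Totals: 248 → 249.)

No — net change +1 (cost rises by 1).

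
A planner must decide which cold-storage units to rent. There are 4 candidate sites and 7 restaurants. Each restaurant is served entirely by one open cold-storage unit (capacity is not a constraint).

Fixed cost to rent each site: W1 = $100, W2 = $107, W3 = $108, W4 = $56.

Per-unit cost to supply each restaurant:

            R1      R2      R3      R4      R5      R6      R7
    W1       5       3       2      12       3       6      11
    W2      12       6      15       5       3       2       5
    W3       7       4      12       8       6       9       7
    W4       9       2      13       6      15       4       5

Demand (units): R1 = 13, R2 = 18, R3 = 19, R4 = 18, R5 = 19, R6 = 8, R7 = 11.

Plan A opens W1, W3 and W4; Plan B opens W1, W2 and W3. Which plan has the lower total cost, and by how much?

Plan A is cheaper by 35.

Plan A: {W1, W3, W4}: R1→W1 5·13=65, R2→W4 2·18=36, R3→W1 2·19=38, R4→W4 6·18=108, R5→W1 3·19=57, R6→W4 4·8=32, R7→W4 5·11=55. Service 391; fixed 264; total 655.
Plan B: {W1, W2, W3}: R1→W1 5·13=65, R2→W1 3·18=54, R3→W1 2·19=38, R4→W2 5·18=90, R5→W1 3·19=57, R6→W2 2·8=16, R7→W2 5·11=55. Service 375; fixed 315; total 690.
Difference: |655 − 690| = 35.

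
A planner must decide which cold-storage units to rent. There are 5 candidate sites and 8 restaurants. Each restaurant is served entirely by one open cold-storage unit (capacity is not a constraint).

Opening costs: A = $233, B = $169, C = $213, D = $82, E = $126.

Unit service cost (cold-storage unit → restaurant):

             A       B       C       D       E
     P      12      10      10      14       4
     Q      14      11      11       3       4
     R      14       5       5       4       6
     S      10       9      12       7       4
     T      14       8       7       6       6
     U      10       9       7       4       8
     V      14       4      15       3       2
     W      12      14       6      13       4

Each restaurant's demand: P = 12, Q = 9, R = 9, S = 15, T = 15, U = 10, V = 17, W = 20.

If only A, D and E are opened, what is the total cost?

Total cost: 856

Each restaurant is assigned to its cheapest site among the open ones.
{A, D, E}: P→E 4·12=48, Q→D 3·9=27, R→D 4·9=36, S→E 4·15=60, T→D 6·15=90, U→D 4·10=40, V→E 2·17=34, W→E 4·20=80. Service 415; fixed 441; total 856.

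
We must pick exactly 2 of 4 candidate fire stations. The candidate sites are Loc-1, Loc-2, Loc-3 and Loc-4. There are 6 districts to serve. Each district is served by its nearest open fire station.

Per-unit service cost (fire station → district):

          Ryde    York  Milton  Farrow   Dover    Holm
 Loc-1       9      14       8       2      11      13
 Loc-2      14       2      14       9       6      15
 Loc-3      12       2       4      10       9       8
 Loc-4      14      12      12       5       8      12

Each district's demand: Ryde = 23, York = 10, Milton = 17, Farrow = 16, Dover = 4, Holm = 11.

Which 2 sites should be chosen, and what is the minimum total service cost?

Choose Loc-1 and Loc-3; total service cost 451.

With exactly 2 open, each district uses its cheapest among the chosen.
{Loc-1, Loc-3}: Ryde→Loc-1 9·23=207, York→Loc-3 2·10=20, Milton→Loc-3 4·17=68, Farrow→Loc-1 2·16=32, Dover→Loc-3 9·4=36, Holm→Loc-3 8·11=88. Service cost 451.
{Loc-1, Loc-2}: service cost 562
{Loc-3, Loc-4}: service cost 564
Among all 6 size-2 choices, {Loc-1, Loc-3} is lowest.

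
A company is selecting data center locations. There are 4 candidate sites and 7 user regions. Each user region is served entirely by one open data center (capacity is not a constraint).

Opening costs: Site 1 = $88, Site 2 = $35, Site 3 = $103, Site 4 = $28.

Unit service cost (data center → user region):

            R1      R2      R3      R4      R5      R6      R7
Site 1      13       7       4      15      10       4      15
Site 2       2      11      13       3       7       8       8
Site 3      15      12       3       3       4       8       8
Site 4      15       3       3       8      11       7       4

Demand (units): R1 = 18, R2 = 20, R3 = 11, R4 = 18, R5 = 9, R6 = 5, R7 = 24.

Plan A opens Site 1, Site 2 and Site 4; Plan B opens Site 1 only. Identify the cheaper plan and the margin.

Plan A: {Site 1, Site 2, Site 4}: R1→Site 2 2·18=36, R2→Site 4 3·20=60, R3→Site 4 3·11=33, R4→Site 2 3·18=54, R5→Site 2 7·9=63, R6→Site 1 4·5=20, R7→Site 4 4·24=96. Service 362; fixed 151; total 513.
Plan B: {Site 1}: R1→Site 1 13·18=234, R2→Site 1 7·20=140, R3→Site 1 4·11=44, R4→Site 1 15·18=270, R5→Site 1 10·9=90, R6→Site 1 4·5=20, R7→Site 1 15·24=360. Service 1158; fixed 88; total 1246.
Difference: |513 − 1246| = 733.

Plan A is cheaper by 733.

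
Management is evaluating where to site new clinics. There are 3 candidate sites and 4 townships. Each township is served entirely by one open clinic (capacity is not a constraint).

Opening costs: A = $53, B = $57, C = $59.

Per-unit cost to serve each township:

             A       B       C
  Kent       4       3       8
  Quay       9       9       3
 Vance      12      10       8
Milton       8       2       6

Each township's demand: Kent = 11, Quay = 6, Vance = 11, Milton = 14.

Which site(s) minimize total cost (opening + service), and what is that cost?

Open B only; minimum total cost 282.

For any fixed open set, each township goes to its cheapest open site; total = fixed + service.
{B}: Kent→B 3·11=33, Quay→B 9·6=54, Vance→B 10·11=110, Milton→B 2·14=28. Service 225; fixed 57; total 282.
{B, C}: service 167 + fixed 116 = 283
{A, B}: Kent→B 3·11=33, Quay→A 9·6=54, Vance→B 10·11=110, Milton→B 2·14=28. Service 225; fixed 110; total 335.
{A, B, C}: Kent→B 3·11=33, Quay→C 3·6=18, Vance→C 8·11=88, Milton→B 2·14=28. Service 167; fixed 169; total 336.
No other subset beats 282.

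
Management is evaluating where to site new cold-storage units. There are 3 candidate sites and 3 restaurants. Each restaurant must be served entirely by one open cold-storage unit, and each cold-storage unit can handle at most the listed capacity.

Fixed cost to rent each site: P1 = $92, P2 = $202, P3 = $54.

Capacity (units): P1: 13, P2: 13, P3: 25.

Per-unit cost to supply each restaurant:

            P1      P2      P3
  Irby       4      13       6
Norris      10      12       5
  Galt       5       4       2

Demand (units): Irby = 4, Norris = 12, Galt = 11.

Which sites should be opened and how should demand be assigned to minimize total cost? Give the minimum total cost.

Open {P1, P3}: Irby→P1 4·4=16, Norris→P3 5·12=60, Galt→P3 2·11=22.
Loads: P1 carries 4/13, P3 carries 23/25. Service 98; fixed 146; total 244.
Next best feasible plan costs 285.

Minimum total cost: 244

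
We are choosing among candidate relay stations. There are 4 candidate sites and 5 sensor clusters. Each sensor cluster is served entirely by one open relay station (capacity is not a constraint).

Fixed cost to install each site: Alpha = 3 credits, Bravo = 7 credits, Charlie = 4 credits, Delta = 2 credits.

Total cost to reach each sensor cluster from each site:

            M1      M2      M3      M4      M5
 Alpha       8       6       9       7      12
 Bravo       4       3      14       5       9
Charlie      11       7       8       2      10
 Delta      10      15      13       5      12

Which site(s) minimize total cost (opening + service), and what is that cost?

For any fixed open set, each sensor cluster goes to its cheapest open site; total = fixed + service.
{Bravo, Charlie}: M1→Bravo 4, M2→Bravo 3, M3→Charlie 8, M4→Charlie 2, M5→Bravo 9. Service 26; fixed 11; total 37.
{Bravo, Charlie, Delta}: M1→Bravo 4, M2→Bravo 3, M3→Charlie 8, M4→Charlie 2, M5→Bravo 9. Service 26; fixed 13; total 39.
{Alpha, Bravo}: service 30 + fixed 10 = 40
{Alpha, Bravo, Charlie, Delta}: M1→Bravo 4, M2→Bravo 3, M3→Charlie 8, M4→Charlie 2, M5→Bravo 9. Service 26; fixed 16; total 42.
No other subset beats 37.

Open Bravo and Charlie; minimum total cost 37.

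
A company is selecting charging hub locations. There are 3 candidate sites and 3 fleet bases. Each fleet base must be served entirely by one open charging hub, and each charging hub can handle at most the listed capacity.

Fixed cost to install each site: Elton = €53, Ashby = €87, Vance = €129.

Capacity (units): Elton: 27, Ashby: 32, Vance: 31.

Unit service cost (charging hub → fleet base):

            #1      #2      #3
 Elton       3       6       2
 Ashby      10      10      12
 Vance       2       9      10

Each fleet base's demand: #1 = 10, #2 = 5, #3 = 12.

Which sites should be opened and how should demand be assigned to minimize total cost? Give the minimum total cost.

Minimum total cost: 137

Open {Elton}: #1→Elton 3·10=30, #2→Elton 6·5=30, #3→Elton 2·12=24.
Loads: Elton carries 27/27. Service 84; fixed 53; total 137.
Next best feasible plan costs 224.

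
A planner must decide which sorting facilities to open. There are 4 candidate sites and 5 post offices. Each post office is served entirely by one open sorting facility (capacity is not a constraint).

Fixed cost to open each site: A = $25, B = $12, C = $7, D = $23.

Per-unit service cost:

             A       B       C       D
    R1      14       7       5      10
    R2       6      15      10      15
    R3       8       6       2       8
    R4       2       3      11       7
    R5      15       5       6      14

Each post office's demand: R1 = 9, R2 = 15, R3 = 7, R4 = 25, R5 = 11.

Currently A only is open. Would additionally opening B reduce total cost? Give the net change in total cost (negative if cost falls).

Yes — net change −175 (cost falls by 175).

Current service cost with {A}: 487.
Adding B: each post office re-picks its cheapest; new service cost 300, saving 187.
Extra fixed cost: 12. Net change = 12 − 187 = -175.
(Totals: 512 → 337.)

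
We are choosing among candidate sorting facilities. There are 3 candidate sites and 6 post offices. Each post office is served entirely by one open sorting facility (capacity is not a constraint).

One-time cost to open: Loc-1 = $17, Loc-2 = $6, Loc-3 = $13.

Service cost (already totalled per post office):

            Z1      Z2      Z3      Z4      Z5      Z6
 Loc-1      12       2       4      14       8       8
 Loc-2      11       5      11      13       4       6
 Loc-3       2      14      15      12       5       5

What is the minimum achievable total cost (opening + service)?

For any fixed open set, each post office goes to its cheapest open site; total = fixed + service.
{Loc-2}: Z1→Loc-2 11, Z2→Loc-2 5, Z3→Loc-2 11, Z4→Loc-2 13, Z5→Loc-2 4, Z6→Loc-2 6. Service 50; fixed 6; total 56.
{Loc-2, Loc-3}: Z1→Loc-3 2, Z2→Loc-2 5, Z3→Loc-2 11, Z4→Loc-3 12, Z5→Loc-2 4, Z6→Loc-3 5. Service 39; fixed 19; total 58.
{Loc-1, Loc-3}: Z1→Loc-3 2, Z2→Loc-1 2, Z3→Loc-1 4, Z4→Loc-3 12, Z5→Loc-3 5, Z6→Loc-3 5. Service 30; fixed 30; total 60.
{Loc-1, Loc-2, Loc-3}: service 29 + fixed 36 = 65
(All 7 nonempty subsets were checked; Loc-2 only is lowest.)

Minimum total cost: 56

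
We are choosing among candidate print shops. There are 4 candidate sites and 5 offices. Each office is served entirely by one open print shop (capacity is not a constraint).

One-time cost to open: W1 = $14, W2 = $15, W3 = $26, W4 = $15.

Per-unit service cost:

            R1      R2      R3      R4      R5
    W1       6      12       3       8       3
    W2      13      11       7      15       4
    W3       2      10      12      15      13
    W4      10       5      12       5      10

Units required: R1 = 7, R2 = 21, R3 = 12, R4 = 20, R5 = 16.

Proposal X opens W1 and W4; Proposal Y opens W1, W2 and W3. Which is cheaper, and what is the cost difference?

Proposal X: {W1, W4}: R1→W1 6·7=42, R2→W4 5·21=105, R3→W1 3·12=36, R4→W4 5·20=100, R5→W1 3·16=48. Service 331; fixed 29; total 360.
Proposal Y: {W1, W2, W3}: R1→W3 2·7=14, R2→W3 10·21=210, R3→W1 3·12=36, R4→W1 8·20=160, R5→W1 3·16=48. Service 468; fixed 55; total 523.
Difference: |360 − 523| = 163.

Proposal X is cheaper by 163.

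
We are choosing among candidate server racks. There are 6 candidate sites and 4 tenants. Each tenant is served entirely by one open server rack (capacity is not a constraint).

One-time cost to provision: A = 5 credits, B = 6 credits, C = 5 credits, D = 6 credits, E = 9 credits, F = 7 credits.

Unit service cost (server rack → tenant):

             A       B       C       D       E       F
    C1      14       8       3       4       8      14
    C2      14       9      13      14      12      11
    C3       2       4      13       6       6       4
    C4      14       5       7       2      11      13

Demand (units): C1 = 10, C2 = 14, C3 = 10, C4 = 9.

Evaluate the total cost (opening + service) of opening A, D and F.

Total cost: 250

Each tenant is assigned to its cheapest site among the open ones.
{A, D, F}: C1→D 4·10=40, C2→F 11·14=154, C3→A 2·10=20, C4→D 2·9=18. Service 232; fixed 18; total 250.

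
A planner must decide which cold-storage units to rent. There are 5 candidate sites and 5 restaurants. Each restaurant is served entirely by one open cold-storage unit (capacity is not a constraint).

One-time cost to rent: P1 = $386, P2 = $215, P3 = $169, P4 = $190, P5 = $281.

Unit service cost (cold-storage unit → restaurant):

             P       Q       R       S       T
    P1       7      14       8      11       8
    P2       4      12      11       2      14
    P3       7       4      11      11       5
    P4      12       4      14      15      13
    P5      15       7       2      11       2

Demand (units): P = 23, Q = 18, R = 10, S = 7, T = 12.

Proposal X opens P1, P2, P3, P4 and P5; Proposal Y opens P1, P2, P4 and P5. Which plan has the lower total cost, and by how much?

Proposal X: {P1, P2, P3, P4, P5}: P→P2 4·23=92, Q→P3 4·18=72, R→P5 2·10=20, S→P2 2·7=14, T→P5 2·12=24. Service 222; fixed 1241; total 1463.
Proposal Y: {P1, P2, P4, P5}: P→P2 4·23=92, Q→P4 4·18=72, R→P5 2·10=20, S→P2 2·7=14, T→P5 2·12=24. Service 222; fixed 1072; total 1294.
Difference: |1463 − 1294| = 169.

Proposal Y is cheaper by 169.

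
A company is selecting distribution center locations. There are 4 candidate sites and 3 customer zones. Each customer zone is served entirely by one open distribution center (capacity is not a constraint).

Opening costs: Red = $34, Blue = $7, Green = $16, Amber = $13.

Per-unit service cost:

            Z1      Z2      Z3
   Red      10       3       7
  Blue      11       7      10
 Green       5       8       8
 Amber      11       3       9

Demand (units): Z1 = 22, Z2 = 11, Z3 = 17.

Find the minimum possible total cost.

For any fixed open set, each customer zone goes to its cheapest open site; total = fixed + service.
{Green, Amber}: Z1→Green 5·22=110, Z2→Amber 3·11=33, Z3→Green 8·17=136. Service 279; fixed 29; total 308.
{Red, Green}: Z1→Green 5·22=110, Z2→Red 3·11=33, Z3→Red 7·17=119. Service 262; fixed 50; total 312.
{Blue, Green, Amber}: service 279 + fixed 36 = 315
{Red, Blue, Green, Amber}: service 262 + fixed 70 = 332
No other subset beats 308.

Minimum total cost: 308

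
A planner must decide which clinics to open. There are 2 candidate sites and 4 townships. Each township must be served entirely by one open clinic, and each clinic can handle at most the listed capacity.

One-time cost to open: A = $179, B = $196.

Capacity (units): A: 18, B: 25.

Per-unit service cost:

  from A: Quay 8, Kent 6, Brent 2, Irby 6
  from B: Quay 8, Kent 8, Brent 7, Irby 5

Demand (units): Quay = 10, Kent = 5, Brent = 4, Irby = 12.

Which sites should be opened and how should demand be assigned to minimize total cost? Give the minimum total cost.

Minimum total cost: 553

Open {A, B}: Quay→B 8·10=80, Kent→A 6·5=30, Brent→A 2·4=8, Irby→B 5·12=60.
Loads: A carries 9/18, B carries 22/25. Service 178; fixed 375; total 553.
Next best feasible plan costs 563.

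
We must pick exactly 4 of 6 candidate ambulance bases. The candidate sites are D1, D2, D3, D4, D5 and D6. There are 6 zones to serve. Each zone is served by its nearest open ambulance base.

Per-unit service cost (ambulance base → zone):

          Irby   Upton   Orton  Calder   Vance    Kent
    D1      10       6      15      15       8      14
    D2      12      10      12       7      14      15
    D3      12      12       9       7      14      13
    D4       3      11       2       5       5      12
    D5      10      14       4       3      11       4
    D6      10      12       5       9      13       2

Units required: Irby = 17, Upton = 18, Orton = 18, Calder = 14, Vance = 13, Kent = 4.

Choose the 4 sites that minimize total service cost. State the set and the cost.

With exactly 4 open, each zone uses its cheapest among the chosen.
{D1, D4, D5, D6}: Irby→D4 3·17=51, Upton→D1 6·18=108, Orton→D4 2·18=36, Calder→D5 3·14=42, Vance→D4 5·13=65, Kent→D6 2·4=8. Service cost 310.
{D1, D2, D4, D5}: service cost 318
{D1, D3, D4, D5}: service cost 318
Among all 15 size-4 choices, {D1, D4, D5, D6} is lowest.

Choose D1, D4, D5 and D6; total service cost 310.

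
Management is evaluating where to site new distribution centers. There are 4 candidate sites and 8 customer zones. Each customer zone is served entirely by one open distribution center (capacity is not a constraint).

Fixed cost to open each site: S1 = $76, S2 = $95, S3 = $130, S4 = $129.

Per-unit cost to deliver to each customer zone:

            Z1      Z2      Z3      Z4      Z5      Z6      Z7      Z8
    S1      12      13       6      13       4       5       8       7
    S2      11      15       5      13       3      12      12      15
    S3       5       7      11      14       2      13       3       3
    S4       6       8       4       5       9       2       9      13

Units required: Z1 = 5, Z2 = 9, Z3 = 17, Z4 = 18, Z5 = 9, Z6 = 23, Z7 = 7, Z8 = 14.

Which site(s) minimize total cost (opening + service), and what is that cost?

For any fixed open set, each customer zone goes to its cheapest open site; total = fixed + service.
{S3, S4}: Z1→S3 5·5=25, Z2→S3 7·9=63, Z3→S4 4·17=68, Z4→S4 5·18=90, Z5→S3 2·9=18, Z6→S4 2·23=46, Z7→S3 3·7=21, Z8→S3 3·14=42. Service 373; fixed 259; total 632.
{S1, S4}: service 496 + fixed 205 = 701
{S1, S3, S4}: service 373 + fixed 335 = 708
{S1, S2, S3, S4}: service 373 + fixed 430 = 803
(All 15 nonempty subsets were checked; S3 and S4 is lowest.)

Open S3 and S4; minimum total cost 632.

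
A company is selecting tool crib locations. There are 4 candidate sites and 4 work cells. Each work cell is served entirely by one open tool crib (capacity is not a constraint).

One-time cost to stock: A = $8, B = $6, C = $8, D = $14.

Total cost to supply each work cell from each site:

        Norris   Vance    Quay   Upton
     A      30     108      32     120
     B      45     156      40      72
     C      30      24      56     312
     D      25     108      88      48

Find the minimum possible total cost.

Minimum total cost: 159

For any fixed open set, each work cell goes to its cheapest open site; total = fixed + service.
{A, C, D}: Norris→D 25, Vance→C 24, Quay→A 32, Upton→D 48. Service 129; fixed 30; total 159.
{A, B, C, D}: service 129 + fixed 36 = 165
{B, C, D}: service 137 + fixed 28 = 165
{B}: service 313 + fixed 6 = 319
No other subset beats 159.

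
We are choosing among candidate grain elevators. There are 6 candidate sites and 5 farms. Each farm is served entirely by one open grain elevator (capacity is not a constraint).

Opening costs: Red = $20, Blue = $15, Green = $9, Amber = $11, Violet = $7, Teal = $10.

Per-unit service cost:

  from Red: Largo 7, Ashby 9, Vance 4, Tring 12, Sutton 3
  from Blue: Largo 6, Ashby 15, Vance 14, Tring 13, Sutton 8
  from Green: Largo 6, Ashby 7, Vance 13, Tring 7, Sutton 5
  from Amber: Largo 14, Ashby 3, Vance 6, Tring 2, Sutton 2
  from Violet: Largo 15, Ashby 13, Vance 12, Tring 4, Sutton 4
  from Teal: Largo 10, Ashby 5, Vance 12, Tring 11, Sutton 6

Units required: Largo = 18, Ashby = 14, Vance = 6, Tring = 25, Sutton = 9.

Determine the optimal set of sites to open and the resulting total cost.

Open Green and Amber; minimum total cost 274.

For any fixed open set, each farm goes to its cheapest open site; total = fixed + service.
{Green, Amber}: Largo→Green 6·18=108, Ashby→Amber 3·14=42, Vance→Amber 6·6=36, Tring→Amber 2·25=50, Sutton→Amber 2·9=18. Service 254; fixed 20; total 274.
{Blue, Amber}: service 254 + fixed 26 = 280
{Green, Amber, Violet}: service 254 + fixed 27 = 281
{Red, Blue, Green, Amber, Violet, Teal}: service 242 + fixed 72 = 314
No other subset beats 274.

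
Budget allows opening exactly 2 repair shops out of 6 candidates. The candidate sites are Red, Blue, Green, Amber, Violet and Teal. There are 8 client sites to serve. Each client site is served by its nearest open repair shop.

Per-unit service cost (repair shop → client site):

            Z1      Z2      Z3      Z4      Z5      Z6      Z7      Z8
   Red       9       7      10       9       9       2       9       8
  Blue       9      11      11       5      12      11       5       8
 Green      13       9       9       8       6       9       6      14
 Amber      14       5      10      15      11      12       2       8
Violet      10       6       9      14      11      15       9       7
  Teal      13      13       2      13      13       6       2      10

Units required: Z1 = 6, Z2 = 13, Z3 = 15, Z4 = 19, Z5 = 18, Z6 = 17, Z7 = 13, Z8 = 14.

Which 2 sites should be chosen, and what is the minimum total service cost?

With exactly 2 open, each client site uses its cheapest among the chosen.
{Red, Teal}: Z1→Red 9·6=54, Z2→Red 7·13=91, Z3→Teal 2·15=30, Z4→Red 9·19=171, Z5→Red 9·18=162, Z6→Red 2·17=34, Z7→Teal 2·13=26, Z8→Red 8·14=112. Service cost 680.
{Green, Teal}: service cost 753
{Red, Blue}: service cost 763
Among all 15 size-2 choices, {Red, Teal} is lowest.

Choose Red and Teal; total service cost 680.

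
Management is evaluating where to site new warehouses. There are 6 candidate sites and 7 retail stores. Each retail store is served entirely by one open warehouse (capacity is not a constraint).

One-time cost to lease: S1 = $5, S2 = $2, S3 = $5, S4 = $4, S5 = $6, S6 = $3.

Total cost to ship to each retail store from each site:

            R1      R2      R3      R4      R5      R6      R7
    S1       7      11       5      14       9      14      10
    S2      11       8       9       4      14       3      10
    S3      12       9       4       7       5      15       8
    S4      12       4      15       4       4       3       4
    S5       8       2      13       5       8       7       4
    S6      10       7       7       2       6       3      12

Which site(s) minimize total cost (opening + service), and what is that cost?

Open S1 and S4; minimum total cost 40.

For any fixed open set, each retail store goes to its cheapest open site; total = fixed + service.
{S1, S4}: R1→S1 7, R2→S4 4, R3→S1 5, R4→S4 4, R5→S4 4, R6→S4 3, R7→S4 4. Service 31; fixed 9; total 40.
{S1, S4, S6}: service 29 + fixed 12 = 41
{S4, S6}: service 34 + fixed 7 = 41
{S1, S2, S3, S4, S5, S6}: R1→S1 7, R2→S5 2, R3→S3 4, R4→S6 2, R5→S4 4, R6→S2 3, R7→S4 4. Service 26; fixed 25; total 51.
No other subset beats 40.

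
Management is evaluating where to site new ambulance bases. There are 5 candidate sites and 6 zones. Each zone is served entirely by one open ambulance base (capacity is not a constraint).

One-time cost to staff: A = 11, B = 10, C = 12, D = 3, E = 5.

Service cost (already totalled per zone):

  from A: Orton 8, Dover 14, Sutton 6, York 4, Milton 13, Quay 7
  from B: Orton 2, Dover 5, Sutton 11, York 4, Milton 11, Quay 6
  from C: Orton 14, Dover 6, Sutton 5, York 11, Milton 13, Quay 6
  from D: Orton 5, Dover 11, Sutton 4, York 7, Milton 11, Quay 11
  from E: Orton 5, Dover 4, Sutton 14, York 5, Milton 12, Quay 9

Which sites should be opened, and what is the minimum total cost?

For any fixed open set, each zone goes to its cheapest open site; total = fixed + service.
{B, D}: Orton→B 2, Dover→B 5, Sutton→D 4, York→B 4, Milton→B 11, Quay→B 6. Service 32; fixed 13; total 45.
{D, E}: service 38 + fixed 8 = 46
{B}: service 39 + fixed 10 = 49
{A, B, C, D, E}: Orton→B 2, Dover→E 4, Sutton→D 4, York→A 4, Milton→B 11, Quay→B 6. Service 31; fixed 41; total 72.
No other subset beats 45.

Open B and D; minimum total cost 45.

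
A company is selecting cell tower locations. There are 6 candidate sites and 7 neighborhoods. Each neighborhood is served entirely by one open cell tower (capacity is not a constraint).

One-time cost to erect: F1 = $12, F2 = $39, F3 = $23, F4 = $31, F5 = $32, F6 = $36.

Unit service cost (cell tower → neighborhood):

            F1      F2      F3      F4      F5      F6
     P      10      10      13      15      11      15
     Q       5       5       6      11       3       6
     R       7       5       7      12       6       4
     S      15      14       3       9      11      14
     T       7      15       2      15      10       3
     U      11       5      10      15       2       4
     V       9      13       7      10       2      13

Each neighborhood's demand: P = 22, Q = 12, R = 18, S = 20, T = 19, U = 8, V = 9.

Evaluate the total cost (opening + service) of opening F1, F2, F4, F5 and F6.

Each neighborhood is assigned to its cheapest site among the open ones.
{F1, F2, F4, F5, F6}: P→F1 10·22=220, Q→F5 3·12=36, R→F6 4·18=72, S→F4 9·20=180, T→F6 3·19=57, U→F5 2·8=16, V→F5 2·9=18. Service 599; fixed 150; total 749.

Total cost: 749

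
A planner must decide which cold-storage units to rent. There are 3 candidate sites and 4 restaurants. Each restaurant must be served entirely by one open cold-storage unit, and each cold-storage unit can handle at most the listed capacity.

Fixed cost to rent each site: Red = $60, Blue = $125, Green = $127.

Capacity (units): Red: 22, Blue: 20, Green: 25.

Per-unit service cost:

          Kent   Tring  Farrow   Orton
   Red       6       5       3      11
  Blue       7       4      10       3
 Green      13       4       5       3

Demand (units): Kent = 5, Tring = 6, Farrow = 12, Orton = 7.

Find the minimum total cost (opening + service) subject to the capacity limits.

Minimum total cost: 296

Open {Red, Blue}: Kent→Red 6·5=30, Tring→Blue 4·6=24, Farrow→Red 3·12=36, Orton→Blue 3·7=21.
Loads: Red carries 17/22, Blue carries 13/20. Service 111; fixed 185; total 296.
Next best feasible plan costs 298.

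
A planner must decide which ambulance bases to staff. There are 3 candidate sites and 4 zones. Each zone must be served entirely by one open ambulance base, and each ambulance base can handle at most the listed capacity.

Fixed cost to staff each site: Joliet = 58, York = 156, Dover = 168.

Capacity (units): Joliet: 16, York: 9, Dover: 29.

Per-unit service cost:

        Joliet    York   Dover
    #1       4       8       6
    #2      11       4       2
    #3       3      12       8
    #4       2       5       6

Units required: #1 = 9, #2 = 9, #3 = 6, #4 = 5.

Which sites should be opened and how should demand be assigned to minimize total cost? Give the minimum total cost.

Open {Dover}: #1→Dover 6·9=54, #2→Dover 2·9=18, #3→Dover 8·6=48, #4→Dover 6·5=30.
Loads: Dover carries 29/29. Service 150; fixed 168; total 318.
Next best feasible plan costs 326.

Minimum total cost: 318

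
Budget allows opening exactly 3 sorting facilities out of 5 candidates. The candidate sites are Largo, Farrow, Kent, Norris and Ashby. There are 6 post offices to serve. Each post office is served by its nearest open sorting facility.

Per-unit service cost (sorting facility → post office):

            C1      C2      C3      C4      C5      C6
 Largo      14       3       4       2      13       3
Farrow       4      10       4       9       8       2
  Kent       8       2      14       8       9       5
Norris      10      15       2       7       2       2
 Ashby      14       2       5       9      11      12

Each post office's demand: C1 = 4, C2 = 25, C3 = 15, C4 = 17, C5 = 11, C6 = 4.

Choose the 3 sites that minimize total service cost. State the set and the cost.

With exactly 3 open, each post office uses its cheapest among the chosen.
{Largo, Kent, Norris}: C1→Kent 8·4=32, C2→Kent 2·25=50, C3→Norris 2·15=30, C4→Largo 2·17=34, C5→Norris 2·11=22, C6→Norris 2·4=8. Service cost 176.
{Largo, Norris, Ashby}: service cost 184
{Largo, Farrow, Norris}: service cost 185
Among all 10 size-3 choices, {Largo, Kent, Norris} is lowest.

Choose Largo, Kent and Norris; total service cost 176.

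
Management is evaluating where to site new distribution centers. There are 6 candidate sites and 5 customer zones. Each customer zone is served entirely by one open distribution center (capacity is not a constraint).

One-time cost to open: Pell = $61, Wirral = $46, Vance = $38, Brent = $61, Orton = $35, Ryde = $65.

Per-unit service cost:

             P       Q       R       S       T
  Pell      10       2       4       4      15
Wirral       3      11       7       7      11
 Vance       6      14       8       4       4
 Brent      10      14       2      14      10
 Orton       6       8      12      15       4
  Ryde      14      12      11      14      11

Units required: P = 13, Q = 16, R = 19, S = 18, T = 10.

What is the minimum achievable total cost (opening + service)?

For any fixed open set, each customer zone goes to its cheapest open site; total = fixed + service.
{Pell, Orton}: P→Orton 6·13=78, Q→Pell 2·16=32, R→Pell 4·19=76, S→Pell 4·18=72, T→Orton 4·10=40. Service 298; fixed 96; total 394.
{Pell, Vance}: service 298 + fixed 99 = 397
{Pell, Wirral, Orton}: P→Wirral 3·13=39, Q→Pell 2·16=32, R→Pell 4·19=76, S→Pell 4·18=72, T→Orton 4·10=40. Service 259; fixed 142; total 401.
{Pell, Wirral, Vance, Brent, Orton, Ryde}: P→Wirral 3·13=39, Q→Pell 2·16=32, R→Brent 2·19=38, S→Pell 4·18=72, T→Vance 4·10=40. Service 221; fixed 306; total 527.
No other subset beats 394.

Minimum total cost: 394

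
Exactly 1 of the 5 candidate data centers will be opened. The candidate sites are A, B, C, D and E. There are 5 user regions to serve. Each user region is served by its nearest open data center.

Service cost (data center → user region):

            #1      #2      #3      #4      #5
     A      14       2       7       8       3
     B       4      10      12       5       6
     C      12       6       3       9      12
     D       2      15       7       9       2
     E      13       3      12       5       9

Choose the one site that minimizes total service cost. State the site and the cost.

With exactly 1 open, each user region uses its cheapest among the chosen.
{A}: #1→A 14, #2→A 2, #3→A 7, #4→A 8, #5→A 3. Service cost 34.
{D}: service cost 35
{B}: service cost 37
Among all 5 size-1 choices, {A} is lowest.

Choose A only; total service cost 34.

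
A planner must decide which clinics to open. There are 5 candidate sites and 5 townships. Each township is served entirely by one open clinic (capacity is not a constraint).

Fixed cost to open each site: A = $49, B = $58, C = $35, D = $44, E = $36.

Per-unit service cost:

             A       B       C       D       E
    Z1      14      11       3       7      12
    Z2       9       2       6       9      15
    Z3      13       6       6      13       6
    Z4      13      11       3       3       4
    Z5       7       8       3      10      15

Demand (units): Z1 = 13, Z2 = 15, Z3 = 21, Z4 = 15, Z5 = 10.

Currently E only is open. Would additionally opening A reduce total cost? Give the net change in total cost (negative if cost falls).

Yes — net change −121 (cost falls by 121).

Current service cost with {E}: 717.
Adding A: each township re-picks its cheapest; new service cost 547, saving 170.
Extra fixed cost: 49. Net change = 49 − 170 = -121.
(Totals: 753 → 632.)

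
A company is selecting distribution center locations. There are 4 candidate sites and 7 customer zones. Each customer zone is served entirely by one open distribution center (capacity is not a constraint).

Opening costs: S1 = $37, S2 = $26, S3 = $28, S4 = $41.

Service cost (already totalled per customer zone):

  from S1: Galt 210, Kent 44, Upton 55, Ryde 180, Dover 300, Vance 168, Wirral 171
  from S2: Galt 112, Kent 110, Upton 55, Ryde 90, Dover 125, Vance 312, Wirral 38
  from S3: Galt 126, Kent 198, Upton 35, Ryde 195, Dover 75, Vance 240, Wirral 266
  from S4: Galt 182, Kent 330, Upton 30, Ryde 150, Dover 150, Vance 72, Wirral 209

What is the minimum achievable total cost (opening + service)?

Minimum total cost: 593

For any fixed open set, each customer zone goes to its cheapest open site; total = fixed + service.
{S1, S2, S3, S4}: Galt→S2 112, Kent→S1 44, Upton→S4 30, Ryde→S2 90, Dover→S3 75, Vance→S4 72, Wirral→S2 38. Service 461; fixed 132; total 593.
{S1, S2, S4}: service 511 + fixed 104 = 615
{S2, S3, S4}: Galt→S2 112, Kent→S2 110, Upton→S4 30, Ryde→S2 90, Dover→S3 75, Vance→S4 72, Wirral→S2 38. Service 527; fixed 95; total 622.
{S2}: service 842 + fixed 26 = 868
(All 15 nonempty subsets were checked; S1, S2, S3 and S4 is lowest.)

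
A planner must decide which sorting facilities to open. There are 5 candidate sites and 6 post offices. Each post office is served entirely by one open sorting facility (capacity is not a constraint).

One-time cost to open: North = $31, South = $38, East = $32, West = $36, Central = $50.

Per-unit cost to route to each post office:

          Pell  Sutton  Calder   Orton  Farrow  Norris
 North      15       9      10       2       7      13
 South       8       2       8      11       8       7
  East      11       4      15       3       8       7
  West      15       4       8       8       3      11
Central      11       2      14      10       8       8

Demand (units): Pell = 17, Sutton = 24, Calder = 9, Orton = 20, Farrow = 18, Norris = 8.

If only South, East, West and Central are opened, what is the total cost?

Total cost: 582

Each post office is assigned to its cheapest site among the open ones.
{South, East, West, Central}: Pell→South 8·17=136, Sutton→South 2·24=48, Calder→South 8·9=72, Orton→East 3·20=60, Farrow→West 3·18=54, Norris→South 7·8=56. Service 426; fixed 156; total 582.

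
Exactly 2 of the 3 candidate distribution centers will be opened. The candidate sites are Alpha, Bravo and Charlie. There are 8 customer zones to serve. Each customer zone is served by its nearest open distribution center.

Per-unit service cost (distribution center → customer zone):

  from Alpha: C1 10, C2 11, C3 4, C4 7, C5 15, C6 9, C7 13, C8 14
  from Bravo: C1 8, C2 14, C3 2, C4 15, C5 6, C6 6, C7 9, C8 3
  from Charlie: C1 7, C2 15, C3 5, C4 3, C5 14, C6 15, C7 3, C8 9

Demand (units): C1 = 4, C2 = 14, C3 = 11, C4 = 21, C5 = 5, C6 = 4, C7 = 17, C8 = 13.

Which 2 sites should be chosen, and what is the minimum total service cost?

With exactly 2 open, each customer zone uses its cheapest among the chosen.
{Bravo, Charlie}: C1→Charlie 7·4=28, C2→Bravo 14·14=196, C3→Bravo 2·11=22, C4→Charlie 3·21=63, C5→Bravo 6·5=30, C6→Bravo 6·4=24, C7→Charlie 3·17=51, C8→Bravo 3·13=39. Service cost 453.
{Alpha, Charlie}: service cost 563
{Alpha, Bravo}: service cost 601
Among all 3 size-2 choices, {Bravo, Charlie} is lowest.

Choose Bravo and Charlie; total service cost 453.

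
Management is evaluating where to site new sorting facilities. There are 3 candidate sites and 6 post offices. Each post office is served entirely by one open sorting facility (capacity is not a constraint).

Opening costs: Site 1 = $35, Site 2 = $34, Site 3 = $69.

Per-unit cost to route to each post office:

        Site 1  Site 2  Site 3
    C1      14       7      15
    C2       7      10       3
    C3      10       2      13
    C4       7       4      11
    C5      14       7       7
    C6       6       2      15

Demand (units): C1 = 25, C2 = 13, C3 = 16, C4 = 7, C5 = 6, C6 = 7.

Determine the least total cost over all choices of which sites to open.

Minimum total cost: 433

For any fixed open set, each post office goes to its cheapest open site; total = fixed + service.
{Site 2, Site 3}: C1→Site 2 7·25=175, C2→Site 3 3·13=39, C3→Site 2 2·16=32, C4→Site 2 4·7=28, C5→Site 2 7·6=42, C6→Site 2 2·7=14. Service 330; fixed 103; total 433.
{Site 1, Site 2}: C1→Site 2 7·25=175, C2→Site 1 7·13=91, C3→Site 2 2·16=32, C4→Site 2 4·7=28, C5→Site 2 7·6=42, C6→Site 2 2·7=14. Service 382; fixed 69; total 451.
{Site 2}: service 421 + fixed 34 = 455
{Site 1, Site 2, Site 3}: service 330 + fixed 138 = 468
No other subset beats 433.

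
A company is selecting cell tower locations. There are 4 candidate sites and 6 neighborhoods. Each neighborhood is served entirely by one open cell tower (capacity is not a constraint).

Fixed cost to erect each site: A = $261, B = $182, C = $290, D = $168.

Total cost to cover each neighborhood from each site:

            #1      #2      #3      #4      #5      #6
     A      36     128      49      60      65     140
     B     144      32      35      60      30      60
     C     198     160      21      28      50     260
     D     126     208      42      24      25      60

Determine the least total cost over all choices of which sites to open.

Minimum total cost: 543

For any fixed open set, each neighborhood goes to its cheapest open site; total = fixed + service.
{B}: #1→B 144, #2→B 32, #3→B 35, #4→B 60, #5→B 30, #6→B 60. Service 361; fixed 182; total 543.
{B, D}: service 302 + fixed 350 = 652
{D}: service 485 + fixed 168 = 653
{A, B, C, D}: service 198 + fixed 901 = 1099
(All 15 nonempty subsets were checked; B only is lowest.)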